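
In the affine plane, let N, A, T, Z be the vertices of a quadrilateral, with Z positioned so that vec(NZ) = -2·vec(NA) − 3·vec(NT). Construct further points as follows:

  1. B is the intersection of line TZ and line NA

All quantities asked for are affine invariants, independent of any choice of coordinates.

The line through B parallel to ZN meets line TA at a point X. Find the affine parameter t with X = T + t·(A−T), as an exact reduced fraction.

t = 1/10

Set N = (0, 0), A = (1, 0), T = (0, 1), Z = (-2, -3); any affine frame gives the same invariant.
1. B is the intersection of line TZ and line NA ⇒ B = (-1/2, 0)
through B parallel to ZN: direction (2, 3); meets TA at X = (1/10, 9/10)
X = T + t·(A−T) with t = 1/10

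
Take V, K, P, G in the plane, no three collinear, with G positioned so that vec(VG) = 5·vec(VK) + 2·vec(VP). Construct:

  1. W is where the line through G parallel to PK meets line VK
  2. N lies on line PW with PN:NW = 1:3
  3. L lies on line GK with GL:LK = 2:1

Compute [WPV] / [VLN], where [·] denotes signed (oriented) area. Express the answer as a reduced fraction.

[WPV]:[VLN] = 12

Choose coordinates V = (0, 0), K = (1, 0), P = (0, 1), G = (5, 2).
1. W is where the line through G parallel to PK meets line VK ⇒ W = (7, 0)
2. N lies on line PW with PN:NW = 1:3 ⇒ N = (7/4, 3/4)
3. L lies on line GK with GL:LK = 2:1 ⇒ L = (7/3, 2/3)
2·[WPV] = 7, 2·[VLN] = 7/12
[WPV]:[VLN] = 7:7/12 = 12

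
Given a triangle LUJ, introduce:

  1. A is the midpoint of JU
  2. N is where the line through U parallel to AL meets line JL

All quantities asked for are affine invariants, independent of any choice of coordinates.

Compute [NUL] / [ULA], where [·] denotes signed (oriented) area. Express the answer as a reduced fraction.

Choose coordinates L = (0, 0), U = (1, 0), J = (0, 1).
1. A is the midpoint of JU ⇒ A = (1/2, 1/2)
2. N is where the line through U parallel to AL meets line JL ⇒ N = (0, -1)
2·[NUL] = 1, 2·[ULA] = -1/2
[NUL]:[ULA] = 1:-1/2 = -2

[NUL]:[ULA] = -2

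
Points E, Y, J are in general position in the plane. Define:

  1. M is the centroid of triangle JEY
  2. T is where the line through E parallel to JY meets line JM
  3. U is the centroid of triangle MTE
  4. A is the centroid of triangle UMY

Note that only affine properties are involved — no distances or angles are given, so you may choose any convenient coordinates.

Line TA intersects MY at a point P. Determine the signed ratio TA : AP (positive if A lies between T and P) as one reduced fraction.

Choose coordinates E = (0, 0), Y = (1, 0), J = (0, 1).
1. M is the centroid of triangle JEY ⇒ M = (1/3, 1/3)
2. T is where the line through E parallel to JY meets line JM ⇒ T = (1, -1)
3. U is the centroid of triangle MTE ⇒ U = (4/9, -2/9)
4. A is the centroid of triangle UMY ⇒ A = (16/27, 1/27)
line TA meets MY at P = (23/45, 11/45)
A = T + t·(P−T) with t = 5/6, so TA:AP = 5/6:1/6

TA:AP = 5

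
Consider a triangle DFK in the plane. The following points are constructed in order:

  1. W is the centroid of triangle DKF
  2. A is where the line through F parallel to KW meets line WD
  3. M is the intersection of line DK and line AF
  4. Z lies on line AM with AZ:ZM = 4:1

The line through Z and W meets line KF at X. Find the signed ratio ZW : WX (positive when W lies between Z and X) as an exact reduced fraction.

ZW:WX = -18/5

Choose coordinates D = (0, 0), F = (1, 0), K = (0, 1).
1. W is the centroid of triangle DKF ⇒ W = (1/3, 1/3)
2. A is where the line through F parallel to KW meets line WD ⇒ A = (2/3, 2/3)
3. M is the intersection of line DK and line AF ⇒ M = (0, 2)
4. Z lies on line AM with AZ:ZM = 4:1 ⇒ Z = (2/15, 26/15)
line ZW meets KF at X = (5/18, 13/18)
W = Z + t·(X−Z) with t = 18/13, so ZW:WX = 18/13:-5/13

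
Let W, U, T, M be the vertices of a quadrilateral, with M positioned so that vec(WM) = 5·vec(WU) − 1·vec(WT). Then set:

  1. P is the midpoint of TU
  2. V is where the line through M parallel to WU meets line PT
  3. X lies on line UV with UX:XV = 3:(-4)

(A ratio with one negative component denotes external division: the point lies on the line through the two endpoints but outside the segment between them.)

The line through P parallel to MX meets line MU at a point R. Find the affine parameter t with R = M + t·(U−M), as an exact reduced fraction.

t = 5/6

Assign W = (0, 0), U = (1, 0), T = (0, 1), M = (5, -1) — the answer is frame-independent, so this choice is without loss of generality.
1. P is the midpoint of TU ⇒ P = (1/2, 1/2)
2. V is where the line through M parallel to WU meets line PT ⇒ V = (2, -1)
3. X lies on line UV with UX:XV = 3:(-4) ⇒ X = (-2, 3)
through P parallel to MX: direction (-7, 4); meets MU at R = (5/3, -1/6)
R = M + t·(U−M) with t = 5/6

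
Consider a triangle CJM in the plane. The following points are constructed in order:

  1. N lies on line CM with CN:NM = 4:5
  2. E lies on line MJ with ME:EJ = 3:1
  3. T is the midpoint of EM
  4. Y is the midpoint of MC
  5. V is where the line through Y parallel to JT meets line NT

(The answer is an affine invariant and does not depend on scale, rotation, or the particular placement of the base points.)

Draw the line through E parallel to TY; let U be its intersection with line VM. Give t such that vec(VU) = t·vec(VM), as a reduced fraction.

t = -9/11

Choose coordinates C = (0, 0), J = (1, 0), M = (0, 1).
1. N lies on line CM with CN:NM = 4:5 ⇒ N = (0, 4/9)
2. E lies on line MJ with ME:EJ = 3:1 ⇒ E = (3/4, 1/4)
3. T is the midpoint of EM ⇒ T = (3/8, 5/8)
4. Y is the midpoint of MC ⇒ Y = (0, 1/2)
5. V is where the line through Y parallel to JT meets line NT ⇒ V = (3/80, 37/80)
through E parallel to TY: direction (-3/8, -1/8); meets VM at U = (3/44, 1/44)
U = V + t·(M−V) with t = -9/11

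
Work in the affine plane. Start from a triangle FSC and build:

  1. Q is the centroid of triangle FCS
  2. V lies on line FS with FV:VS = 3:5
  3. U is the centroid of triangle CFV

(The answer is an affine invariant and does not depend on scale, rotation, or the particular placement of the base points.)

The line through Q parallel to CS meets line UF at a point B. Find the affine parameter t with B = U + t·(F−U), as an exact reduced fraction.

Choose coordinates F = (0, 0), S = (1, 0), C = (0, 1).
1. Q is the centroid of triangle FCS ⇒ Q = (1/3, 1/3)
2. V lies on line FS with FV:VS = 3:5 ⇒ V = (3/8, 0)
3. U is the centroid of triangle CFV ⇒ U = (1/8, 1/3)
through Q parallel to CS: direction (1, -1); meets UF at B = (2/11, 16/33)
B = U + t·(F−U) with t = -5/11

t = -5/11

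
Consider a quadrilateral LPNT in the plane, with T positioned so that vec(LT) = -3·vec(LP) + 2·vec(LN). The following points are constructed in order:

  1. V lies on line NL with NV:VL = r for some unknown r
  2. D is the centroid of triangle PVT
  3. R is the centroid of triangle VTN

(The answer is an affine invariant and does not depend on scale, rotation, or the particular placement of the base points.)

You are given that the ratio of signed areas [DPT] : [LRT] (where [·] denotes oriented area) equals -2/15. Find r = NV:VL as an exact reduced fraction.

r = 1/2

Set L = (0, 0), P = (1, 0), N = (0, 1), T = (-3, 2); any affine frame gives the same invariant.
1. With NV:VL = r, write λ = r/(r+1) so V = N + λ·(L−N); V is affine-linear in λ
2. D is the centroid of triangle PVT ⇒ D is an affine combination of earlier points and hence also affine-linear in λ
3. R is the centroid of triangle VTN ⇒ R is an affine combination of earlier points and hence also affine-linear in λ
Every point depending on V is an affine combination of V and λ-independent points, so each such coordinate is linear in λ; the λ² term in each signed area is a multiple of (L−N)×(L−N) = 0, so 2·[DPT] and 2·[LRT] are each linear in λ. Evaluating at λ=0 and λ=1:
  2·[DPT] = 4/3·λ − 2/3,   2·[LRT] = −λ + 2
So [DPT]:[LRT] = (4/3·λ − 2/3) / (−λ + 2). Setting this equal to -2/15:
  4/3·λ − 2/3 = -2/15·(−λ + 2)  ⇒  λ = 1/3
Then r = λ/(1−λ) = (1/3)/(2/3) = 1/2. Check: with r = 1/2, V = (0, 2/3) and [DPT]:[LRT] = -2/15 as required.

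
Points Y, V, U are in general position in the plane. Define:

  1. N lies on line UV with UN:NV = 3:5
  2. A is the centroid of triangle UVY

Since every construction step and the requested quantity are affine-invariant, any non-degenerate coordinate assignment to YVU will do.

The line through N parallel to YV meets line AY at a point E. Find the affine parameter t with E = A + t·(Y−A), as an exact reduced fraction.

Choose coordinates Y = (0, 0), V = (1, 0), U = (0, 1).
1. N lies on line UV with UN:NV = 3:5 ⇒ N = (3/8, 5/8)
2. A is the centroid of triangle UVY ⇒ A = (1/3, 1/3)
through N parallel to YV: direction (1, 0); meets AY at E = (5/8, 5/8)
E = A + t·(Y−A) with t = -7/8

t = -7/8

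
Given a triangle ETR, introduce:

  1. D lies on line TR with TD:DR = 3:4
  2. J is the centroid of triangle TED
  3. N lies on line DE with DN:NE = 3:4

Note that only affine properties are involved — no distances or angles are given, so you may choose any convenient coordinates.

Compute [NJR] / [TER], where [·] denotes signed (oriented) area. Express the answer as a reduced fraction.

[NJR]:[TER] = -17/147

Set E = (0, 0), T = (1, 0), R = (0, 1); any affine frame gives the same invariant.
1. D lies on line TR with TD:DR = 3:4 ⇒ D = (4/7, 3/7)
2. J is the centroid of triangle TED ⇒ J = (11/21, 1/7)
3. N lies on line DE with DN:NE = 3:4 ⇒ N = (16/49, 12/49)
2·[NJR] = 17/147, 2·[TER] = -1
[NJR]:[TER] = 17/147:-1 = -17/147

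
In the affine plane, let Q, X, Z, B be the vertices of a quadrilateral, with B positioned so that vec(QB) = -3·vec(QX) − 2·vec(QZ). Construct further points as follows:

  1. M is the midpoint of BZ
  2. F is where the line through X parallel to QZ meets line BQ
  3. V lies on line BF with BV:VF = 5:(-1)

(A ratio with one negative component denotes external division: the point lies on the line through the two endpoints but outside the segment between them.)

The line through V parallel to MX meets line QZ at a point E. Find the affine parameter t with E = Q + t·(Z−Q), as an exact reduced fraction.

t = 14/15

Work in coordinates with Q = (0, 0), X = (1, 0), Z = (0, 1), B = (-3, -2).
1. M is the midpoint of BZ ⇒ M = (-3/2, -1/2)
2. F is where the line through X parallel to QZ meets line BQ ⇒ F = (1, 2/3)
3. V lies on line BF with BV:VF = 5:(-1) ⇒ V = (2, 4/3)
through V parallel to MX: direction (5/2, 1/2); meets QZ at E = (0, 14/15)
E = Q + t·(Z−Q) with t = 14/15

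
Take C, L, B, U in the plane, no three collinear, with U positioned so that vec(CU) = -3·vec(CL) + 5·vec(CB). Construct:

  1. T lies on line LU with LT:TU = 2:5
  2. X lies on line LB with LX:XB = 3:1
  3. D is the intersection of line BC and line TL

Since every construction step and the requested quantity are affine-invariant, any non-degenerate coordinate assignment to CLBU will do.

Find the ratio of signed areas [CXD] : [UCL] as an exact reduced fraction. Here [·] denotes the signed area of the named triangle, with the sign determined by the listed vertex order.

[CXD]:[UCL] = 1/16

Choose coordinates C = (0, 0), L = (1, 0), B = (0, 1), U = (-3, 5).
1. T lies on line LU with LT:TU = 2:5 ⇒ T = (-1/7, 10/7)
2. X lies on line LB with LX:XB = 3:1 ⇒ X = (1/4, 3/4)
3. D is the intersection of line BC and line TL ⇒ D = (0, 5/4)
2·[CXD] = 5/16, 2·[UCL] = 5
[CXD]:[UCL] = 5/16:5 = 1/16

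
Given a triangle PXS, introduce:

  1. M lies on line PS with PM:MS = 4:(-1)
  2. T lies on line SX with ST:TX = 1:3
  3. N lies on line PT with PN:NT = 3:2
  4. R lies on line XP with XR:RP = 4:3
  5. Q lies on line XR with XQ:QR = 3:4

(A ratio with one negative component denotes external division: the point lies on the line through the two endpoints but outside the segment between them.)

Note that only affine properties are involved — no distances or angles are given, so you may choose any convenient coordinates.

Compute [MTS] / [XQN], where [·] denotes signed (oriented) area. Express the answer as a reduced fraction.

[MTS]:[XQN] = 245/324

Set P = (0, 0), X = (1, 0), S = (0, 1); any affine frame gives the same invariant.
1. M lies on line PS with PM:MS = 4:(-1) ⇒ M = (0, 4/3)
2. T lies on line SX with ST:TX = 1:3 ⇒ T = (1/4, 3/4)
3. N lies on line PT with PN:NT = 3:2 ⇒ N = (3/20, 9/20)
4. R lies on line XP with XR:RP = 4:3 ⇒ R = (3/7, 0)
5. Q lies on line XR with XQ:QR = 3:4 ⇒ Q = (37/49, 0)
2·[MTS] = -1/12, 2·[XQN] = -27/245
[MTS]:[XQN] = -1/12:-27/245 = 245/324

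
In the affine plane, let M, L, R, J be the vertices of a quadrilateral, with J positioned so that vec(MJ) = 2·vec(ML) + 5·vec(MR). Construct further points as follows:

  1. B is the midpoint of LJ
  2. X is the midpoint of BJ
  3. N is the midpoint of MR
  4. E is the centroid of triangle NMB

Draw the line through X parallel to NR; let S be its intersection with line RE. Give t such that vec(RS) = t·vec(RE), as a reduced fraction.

t = 7/2

Set M = (0, 0), L = (1, 0), R = (0, 1), J = (2, 5); any affine frame gives the same invariant.
1. B is the midpoint of LJ ⇒ B = (3/2, 5/2)
2. X is the midpoint of BJ ⇒ X = (7/4, 15/4)
3. N is the midpoint of MR ⇒ N = (0, 1/2)
4. E is the centroid of triangle NMB ⇒ E = (1/2, 1)
through X parallel to NR: direction (0, 1/2); meets RE at S = (7/4, 1)
S = R + t·(E−R) with t = 7/2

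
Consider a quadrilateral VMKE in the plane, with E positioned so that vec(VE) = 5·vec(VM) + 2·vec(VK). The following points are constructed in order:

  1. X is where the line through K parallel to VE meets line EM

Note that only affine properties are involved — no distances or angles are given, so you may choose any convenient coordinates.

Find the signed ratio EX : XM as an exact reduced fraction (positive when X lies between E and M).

EX:XM = -5/7

Choose coordinates V = (0, 0), M = (1, 0), K = (0, 1), E = (5, 2).
1. X is where the line through K parallel to VE meets line EM ⇒ X = (15, 7)
X = E + t·(M−E) with t = -5/2, so EX:XM = t:(1−t) = -5/2:7/2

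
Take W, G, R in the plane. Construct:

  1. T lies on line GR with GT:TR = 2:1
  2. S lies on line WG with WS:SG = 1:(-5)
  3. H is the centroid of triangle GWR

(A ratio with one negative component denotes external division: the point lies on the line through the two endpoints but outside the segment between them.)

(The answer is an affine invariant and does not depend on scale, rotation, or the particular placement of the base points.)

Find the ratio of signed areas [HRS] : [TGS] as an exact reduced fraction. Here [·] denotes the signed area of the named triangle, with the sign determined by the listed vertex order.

[HRS]:[TGS] = -3/5

Work in coordinates with W = (0, 0), G = (1, 0), R = (0, 1).
1. T lies on line GR with GT:TR = 2:1 ⇒ T = (1/3, 2/3)
2. S lies on line WG with WS:SG = 1:(-5) ⇒ S = (-1/4, 0)
3. H is the centroid of triangle GWR ⇒ H = (1/3, 1/3)
2·[HRS] = 1/2, 2·[TGS] = -5/6
[HRS]:[TGS] = 1/2:-5/6 = -3/5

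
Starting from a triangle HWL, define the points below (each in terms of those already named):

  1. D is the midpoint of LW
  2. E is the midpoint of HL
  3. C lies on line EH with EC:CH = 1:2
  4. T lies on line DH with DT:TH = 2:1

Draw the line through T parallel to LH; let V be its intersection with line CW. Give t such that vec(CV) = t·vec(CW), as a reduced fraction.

Set H = (0, 0), W = (1, 0), L = (0, 1); any affine frame gives the same invariant.
1. D is the midpoint of LW ⇒ D = (1/2, 1/2)
2. E is the midpoint of HL ⇒ E = (0, 1/2)
3. C lies on line EH with EC:CH = 1:2 ⇒ C = (0, 1/3)
4. T lies on line DH with DT:TH = 2:1 ⇒ T = (1/6, 1/6)
through T parallel to LH: direction (0, -1); meets CW at V = (1/6, 5/18)
V = C + t·(W−C) with t = 1/6

t = 1/6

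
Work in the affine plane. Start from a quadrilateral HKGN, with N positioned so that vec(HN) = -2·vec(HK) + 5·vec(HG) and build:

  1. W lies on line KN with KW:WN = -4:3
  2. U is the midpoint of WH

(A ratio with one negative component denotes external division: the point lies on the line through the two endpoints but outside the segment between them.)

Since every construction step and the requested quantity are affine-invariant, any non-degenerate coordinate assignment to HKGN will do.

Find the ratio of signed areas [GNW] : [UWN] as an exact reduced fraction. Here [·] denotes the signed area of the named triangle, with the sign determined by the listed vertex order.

Choose coordinates H = (0, 0), K = (1, 0), G = (0, 1), N = (-2, 5).
1. W lies on line KN with KW:WN = -4:3 ⇒ W = (-11, 20)
2. U is the midpoint of WH ⇒ U = (-11/2, 10)
2·[GNW] = 6, 2·[UWN] = -15/2
[GNW]:[UWN] = 6:-15/2 = -4/5

[GNW]:[UWN] = -4/5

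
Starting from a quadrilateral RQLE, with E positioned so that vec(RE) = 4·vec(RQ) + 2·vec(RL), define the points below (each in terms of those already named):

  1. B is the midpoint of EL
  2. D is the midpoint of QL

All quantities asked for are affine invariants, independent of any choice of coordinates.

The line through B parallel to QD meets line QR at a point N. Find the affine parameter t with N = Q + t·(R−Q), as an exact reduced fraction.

Assign R = (0, 0), Q = (1, 0), L = (0, 1), E = (4, 2) — the answer is frame-independent, so this choice is without loss of generality.
1. B is the midpoint of EL ⇒ B = (2, 3/2)
2. D is the midpoint of QL ⇒ D = (1/2, 1/2)
through B parallel to QD: direction (-1/2, 1/2); meets QR at N = (7/2, 0)
N = Q + t·(R−Q) with t = -5/2

t = -5/2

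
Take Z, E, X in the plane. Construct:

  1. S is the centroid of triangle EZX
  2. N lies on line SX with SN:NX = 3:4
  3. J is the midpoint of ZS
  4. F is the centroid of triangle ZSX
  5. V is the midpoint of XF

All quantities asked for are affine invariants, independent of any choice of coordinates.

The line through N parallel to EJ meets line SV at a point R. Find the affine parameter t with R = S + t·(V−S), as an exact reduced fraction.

t = 27/35

Work in coordinates with Z = (0, 0), E = (1, 0), X = (0, 1).
1. S is the centroid of triangle EZX ⇒ S = (1/3, 1/3)
2. N lies on line SX with SN:NX = 3:4 ⇒ N = (4/21, 13/21)
3. J is the midpoint of ZS ⇒ J = (1/6, 1/6)
4. F is the centroid of triangle ZSX ⇒ F = (1/9, 4/9)
5. V is the midpoint of XF ⇒ V = (1/18, 13/18)
through N parallel to EJ: direction (-5/6, 1/6); meets SV at R = (5/42, 19/30)
R = S + t·(V−S) with t = 27/35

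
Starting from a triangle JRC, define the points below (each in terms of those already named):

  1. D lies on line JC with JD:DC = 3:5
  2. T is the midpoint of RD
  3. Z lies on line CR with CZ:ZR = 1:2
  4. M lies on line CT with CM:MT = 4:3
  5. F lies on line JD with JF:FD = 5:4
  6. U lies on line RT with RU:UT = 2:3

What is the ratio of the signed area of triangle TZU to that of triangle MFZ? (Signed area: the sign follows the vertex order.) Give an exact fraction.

[TZU]:[MFZ] = 63/11

Work in coordinates with J = (0, 0), R = (1, 0), C = (0, 1).
1. D lies on line JC with JD:DC = 3:5 ⇒ D = (0, 3/8)
2. T is the midpoint of RD ⇒ T = (1/2, 3/16)
3. Z lies on line CR with CZ:ZR = 1:2 ⇒ Z = (1/3, 2/3)
4. M lies on line CT with CM:MT = 4:3 ⇒ M = (2/7, 15/28)
5. F lies on line JD with JF:FD = 5:4 ⇒ F = (0, 5/24)
6. U lies on line RT with RU:UT = 2:3 ⇒ U = (4/5, 3/40)
2·[TZU] = -1/8, 2·[MFZ] = -11/504
[TZU]:[MFZ] = -1/8:-11/504 = 63/11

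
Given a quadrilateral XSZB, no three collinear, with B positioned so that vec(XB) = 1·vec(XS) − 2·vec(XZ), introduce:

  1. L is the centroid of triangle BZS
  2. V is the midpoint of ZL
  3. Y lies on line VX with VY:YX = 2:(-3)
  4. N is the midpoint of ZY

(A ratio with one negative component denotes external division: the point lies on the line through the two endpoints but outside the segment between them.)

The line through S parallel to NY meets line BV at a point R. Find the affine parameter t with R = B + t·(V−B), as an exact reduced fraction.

t = 6/7

Assign X = (0, 0), S = (1, 0), Z = (0, 1), B = (1, -2) — the answer is frame-independent, so this choice is without loss of generality.
1. L is the centroid of triangle BZS ⇒ L = (2/3, -1/3)
2. V is the midpoint of ZL ⇒ V = (1/3, 1/3)
3. Y lies on line VX with VY:YX = 2:(-3) ⇒ Y = (1, 1)
4. N is the midpoint of ZY ⇒ N = (1/2, 1)
through S parallel to NY: direction (1/2, 0); meets BV at R = (3/7, 0)
R = B + t·(V−B) with t = 6/7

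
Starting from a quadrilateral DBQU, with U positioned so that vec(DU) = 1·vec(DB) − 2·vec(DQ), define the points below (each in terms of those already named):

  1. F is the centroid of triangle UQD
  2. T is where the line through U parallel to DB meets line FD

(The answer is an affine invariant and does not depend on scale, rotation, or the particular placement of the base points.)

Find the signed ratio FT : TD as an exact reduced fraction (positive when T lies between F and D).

Set D = (0, 0), B = (1, 0), Q = (0, 1), U = (1, -2); any affine frame gives the same invariant.
1. F is the centroid of triangle UQD ⇒ F = (1/3, -1/3)
2. T is where the line through U parallel to DB meets line FD ⇒ T = (2, -2)
T = F + t·(D−F) with t = -5, so FT:TD = t:(1−t) = -5:6

FT:TD = -5/6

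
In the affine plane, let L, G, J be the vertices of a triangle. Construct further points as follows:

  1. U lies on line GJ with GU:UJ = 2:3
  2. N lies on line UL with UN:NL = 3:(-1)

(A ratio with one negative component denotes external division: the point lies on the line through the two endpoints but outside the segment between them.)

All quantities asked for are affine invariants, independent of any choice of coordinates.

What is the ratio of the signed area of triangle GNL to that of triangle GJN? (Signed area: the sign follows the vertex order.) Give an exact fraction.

Assign L = (0, 0), G = (1, 0), J = (0, 1) — the answer is frame-independent, so this choice is without loss of generality.
1. U lies on line GJ with GU:UJ = 2:3 ⇒ U = (3/5, 2/5)
2. N lies on line UL with UN:NL = 3:(-1) ⇒ N = (-3/10, -1/5)
2·[GNL] = -1/5, 2·[GJN] = 3/2
[GNL]:[GJN] = -1/5:3/2 = -2/15

[GNL]:[GJN] = -2/15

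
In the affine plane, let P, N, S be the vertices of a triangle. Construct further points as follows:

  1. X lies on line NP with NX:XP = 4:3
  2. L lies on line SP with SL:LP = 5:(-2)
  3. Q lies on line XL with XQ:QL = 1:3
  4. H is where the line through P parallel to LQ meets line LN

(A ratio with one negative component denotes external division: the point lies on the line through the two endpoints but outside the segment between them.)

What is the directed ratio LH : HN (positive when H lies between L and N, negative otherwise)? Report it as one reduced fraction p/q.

Assign P = (0, 0), N = (1, 0), S = (0, 1) — the answer is frame-independent, so this choice is without loss of generality.
1. X lies on line NP with NX:XP = 4:3 ⇒ X = (3/7, 0)
2. L lies on line SP with SL:LP = 5:(-2) ⇒ L = (0, -2/3)
3. Q lies on line XL with XQ:QL = 1:3 ⇒ Q = (9/28, -1/6)
4. H is where the line through P parallel to LQ meets line LN ⇒ H = (-3/4, -7/6)
H = L + t·(N−L) with t = -3/4, so LH:HN = t:(1−t) = -3/4:7/4

LH:HN = -3/7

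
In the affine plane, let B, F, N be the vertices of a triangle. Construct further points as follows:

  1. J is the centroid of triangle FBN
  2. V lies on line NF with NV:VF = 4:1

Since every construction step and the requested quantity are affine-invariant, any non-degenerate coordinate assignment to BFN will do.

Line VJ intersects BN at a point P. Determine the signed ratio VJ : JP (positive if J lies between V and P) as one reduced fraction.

Choose coordinates B = (0, 0), F = (1, 0), N = (0, 1).
1. J is the centroid of triangle FBN ⇒ J = (1/3, 1/3)
2. V lies on line NF with NV:VF = 4:1 ⇒ V = (4/5, 1/5)
line VJ meets BN at P = (0, 3/7)
J = V + t·(P−V) with t = 7/12, so VJ:JP = 7/12:5/12

VJ:JP = 7/5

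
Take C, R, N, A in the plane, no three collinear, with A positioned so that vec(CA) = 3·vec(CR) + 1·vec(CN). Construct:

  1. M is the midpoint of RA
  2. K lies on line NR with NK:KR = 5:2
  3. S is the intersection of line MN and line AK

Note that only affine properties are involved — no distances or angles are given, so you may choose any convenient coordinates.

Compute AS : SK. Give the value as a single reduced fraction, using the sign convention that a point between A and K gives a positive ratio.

AS:SK = 7/5

Choose coordinates C = (0, 0), R = (1, 0), N = (0, 1), A = (3, 1).
1. M is the midpoint of RA ⇒ M = (2, 1/2)
2. K lies on line NR with NK:KR = 5:2 ⇒ K = (5/7, 2/7)
3. S is the intersection of line MN and line AK ⇒ S = (5/3, 7/12)
S = A + t·(K−A) with t = 7/12, so AS:SK = t:(1−t) = 7/12:5/12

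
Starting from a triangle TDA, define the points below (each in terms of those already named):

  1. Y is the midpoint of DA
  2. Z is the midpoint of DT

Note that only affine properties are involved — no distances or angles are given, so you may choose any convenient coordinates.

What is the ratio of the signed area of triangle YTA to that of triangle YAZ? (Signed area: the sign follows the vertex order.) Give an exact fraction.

[YTA]:[YAZ] = -2

Assign T = (0, 0), D = (1, 0), A = (0, 1) — the answer is frame-independent, so this choice is without loss of generality.
1. Y is the midpoint of DA ⇒ Y = (1/2, 1/2)
2. Z is the midpoint of DT ⇒ Z = (1/2, 0)
2·[YTA] = -1/2, 2·[YAZ] = 1/4
[YTA]:[YAZ] = -1/2:1/4 = -2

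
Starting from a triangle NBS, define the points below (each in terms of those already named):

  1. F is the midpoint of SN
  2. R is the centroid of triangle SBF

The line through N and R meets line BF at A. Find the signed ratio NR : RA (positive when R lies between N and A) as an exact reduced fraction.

Work in coordinates with N = (0, 0), B = (1, 0), S = (0, 1).
1. F is the midpoint of SN ⇒ F = (0, 1/2)
2. R is the centroid of triangle SBF ⇒ R = (1/3, 1/2)
line NR meets BF at A = (1/4, 3/8)
R = N + t·(A−N) with t = 4/3, so NR:RA = 4/3:-1/3

NR:RA = -4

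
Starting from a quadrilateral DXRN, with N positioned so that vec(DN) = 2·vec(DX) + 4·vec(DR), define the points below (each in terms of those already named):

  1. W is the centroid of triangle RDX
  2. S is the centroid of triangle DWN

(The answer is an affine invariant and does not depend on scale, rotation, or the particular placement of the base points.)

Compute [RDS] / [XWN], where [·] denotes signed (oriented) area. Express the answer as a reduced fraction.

Work in coordinates with D = (0, 0), X = (1, 0), R = (0, 1), N = (2, 4).
1. W is the centroid of triangle RDX ⇒ W = (1/3, 1/3)
2. S is the centroid of triangle DWN ⇒ S = (7/9, 13/9)
2·[RDS] = 7/9, 2·[XWN] = -3
[RDS]:[XWN] = 7/9:-3 = -7/27

[RDS]:[XWN] = -7/27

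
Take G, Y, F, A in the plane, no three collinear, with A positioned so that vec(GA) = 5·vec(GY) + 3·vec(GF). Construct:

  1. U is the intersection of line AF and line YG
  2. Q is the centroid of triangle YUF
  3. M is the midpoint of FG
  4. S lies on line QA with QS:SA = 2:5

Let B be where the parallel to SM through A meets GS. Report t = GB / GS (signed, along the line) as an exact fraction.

t = 4/9

Work in coordinates with G = (0, 0), Y = (1, 0), F = (0, 1), A = (5, 3).
1. U is the intersection of line AF and line YG ⇒ U = (-5/2, 0)
2. Q is the centroid of triangle YUF ⇒ Q = (-1/2, 1/3)
3. M is the midpoint of FG ⇒ M = (0, 1/2)
4. S lies on line QA with QS:SA = 2:5 ⇒ S = (15/14, 23/21)
through A parallel to SM: direction (-15/14, -25/42); meets GS at B = (10/21, 92/189)
B = G + t·(S−G) with t = 4/9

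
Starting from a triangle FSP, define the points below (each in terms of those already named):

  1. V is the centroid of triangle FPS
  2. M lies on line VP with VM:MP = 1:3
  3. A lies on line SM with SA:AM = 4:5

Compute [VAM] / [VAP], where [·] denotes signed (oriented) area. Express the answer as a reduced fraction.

[VAM]:[VAP] = 1/4

Choose coordinates F = (0, 0), S = (1, 0), P = (0, 1).
1. V is the centroid of triangle FPS ⇒ V = (1/3, 1/3)
2. M lies on line VP with VM:MP = 1:3 ⇒ M = (1/4, 1/2)
3. A lies on line SM with SA:AM = 4:5 ⇒ A = (2/3, 2/9)
2·[VAM] = 5/108, 2·[VAP] = 5/27
[VAM]:[VAP] = 5/108:5/27 = 1/4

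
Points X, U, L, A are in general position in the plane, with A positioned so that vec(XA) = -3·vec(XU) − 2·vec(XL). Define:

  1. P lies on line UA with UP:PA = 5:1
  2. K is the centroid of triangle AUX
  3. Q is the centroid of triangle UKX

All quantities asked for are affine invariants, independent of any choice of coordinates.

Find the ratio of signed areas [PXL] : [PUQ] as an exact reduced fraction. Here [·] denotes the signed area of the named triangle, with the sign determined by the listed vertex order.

Work in coordinates with X = (0, 0), U = (1, 0), L = (0, 1), A = (-3, -2).
1. P lies on line UA with UP:PA = 5:1 ⇒ P = (-7/3, -5/3)
2. K is the centroid of triangle AUX ⇒ K = (-2/3, -2/3)
3. Q is the centroid of triangle UKX ⇒ Q = (1/9, -2/9)
2·[PXL] = 7/3, 2·[PUQ] = 20/27
[PXL]:[PUQ] = 7/3:20/27 = 63/20

[PXL]:[PUQ] = 63/20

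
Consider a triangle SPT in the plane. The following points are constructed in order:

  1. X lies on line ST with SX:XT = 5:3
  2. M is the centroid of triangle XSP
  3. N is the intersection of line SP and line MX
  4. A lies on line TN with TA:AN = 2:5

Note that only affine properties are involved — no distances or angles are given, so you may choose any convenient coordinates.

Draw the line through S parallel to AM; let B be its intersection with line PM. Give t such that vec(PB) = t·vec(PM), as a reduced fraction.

t = 17/10

Work in coordinates with S = (0, 0), P = (1, 0), T = (0, 1).
1. X lies on line ST with SX:XT = 5:3 ⇒ X = (0, 5/8)
2. M is the centroid of triangle XSP ⇒ M = (1/3, 5/24)
3. N is the intersection of line SP and line MX ⇒ N = (1/2, 0)
4. A lies on line TN with TA:AN = 2:5 ⇒ A = (1/7, 5/7)
through S parallel to AM: direction (4/21, -85/168); meets PM at B = (-2/15, 17/48)
B = P + t·(M−P) with t = 17/10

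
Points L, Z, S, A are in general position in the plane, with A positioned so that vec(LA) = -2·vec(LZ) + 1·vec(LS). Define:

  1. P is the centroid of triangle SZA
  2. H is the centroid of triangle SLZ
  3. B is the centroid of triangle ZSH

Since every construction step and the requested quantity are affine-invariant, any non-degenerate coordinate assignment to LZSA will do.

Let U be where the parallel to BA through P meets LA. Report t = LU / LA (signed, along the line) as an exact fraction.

t = 13/12

Set L = (0, 0), Z = (1, 0), S = (0, 1), A = (-2, 1); any affine frame gives the same invariant.
1. P is the centroid of triangle SZA ⇒ P = (-1/3, 2/3)
2. H is the centroid of triangle SLZ ⇒ H = (1/3, 1/3)
3. B is the centroid of triangle ZSH ⇒ B = (4/9, 4/9)
through P parallel to BA: direction (-22/9, 5/9); meets LA at U = (-13/6, 13/12)
U = L + t·(A−L) with t = 13/12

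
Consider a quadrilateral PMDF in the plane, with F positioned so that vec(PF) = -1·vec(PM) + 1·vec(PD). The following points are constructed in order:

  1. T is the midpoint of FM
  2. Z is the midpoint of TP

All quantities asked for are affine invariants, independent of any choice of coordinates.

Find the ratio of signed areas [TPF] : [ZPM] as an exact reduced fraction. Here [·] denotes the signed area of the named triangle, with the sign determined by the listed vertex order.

Set P = (0, 0), M = (1, 0), D = (0, 1), F = (-1, 1); any affine frame gives the same invariant.
1. T is the midpoint of FM ⇒ T = (0, 1/2)
2. Z is the midpoint of TP ⇒ Z = (0, 1/4)
2·[TPF] = -1/2, 2·[ZPM] = 1/4
[TPF]:[ZPM] = -1/2:1/4 = -2

[TPF]:[ZPM] = -2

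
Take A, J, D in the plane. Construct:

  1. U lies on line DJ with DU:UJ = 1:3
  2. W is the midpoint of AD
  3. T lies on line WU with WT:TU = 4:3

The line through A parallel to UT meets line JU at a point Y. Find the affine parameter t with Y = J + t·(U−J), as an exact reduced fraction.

Assign A = (0, 0), J = (1, 0), D = (0, 1) — the answer is frame-independent, so this choice is without loss of generality.
1. U lies on line DJ with DU:UJ = 1:3 ⇒ U = (1/4, 3/4)
2. W is the midpoint of AD ⇒ W = (0, 1/2)
3. T lies on line WU with WT:TU = 4:3 ⇒ T = (1/7, 9/14)
through A parallel to UT: direction (-3/28, -3/28); meets JU at Y = (1/2, 1/2)
Y = J + t·(U−J) with t = 2/3

t = 2/3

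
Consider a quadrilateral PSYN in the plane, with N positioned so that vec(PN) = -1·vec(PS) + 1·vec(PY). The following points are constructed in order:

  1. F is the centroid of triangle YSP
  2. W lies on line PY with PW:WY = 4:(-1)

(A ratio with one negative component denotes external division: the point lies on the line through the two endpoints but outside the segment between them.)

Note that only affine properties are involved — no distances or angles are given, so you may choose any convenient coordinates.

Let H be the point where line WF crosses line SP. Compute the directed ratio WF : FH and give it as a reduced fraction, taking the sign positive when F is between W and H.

Set P = (0, 0), S = (1, 0), Y = (0, 1), N = (-1, 1); any affine frame gives the same invariant.
1. F is the centroid of triangle YSP ⇒ F = (1/3, 1/3)
2. W lies on line PY with PW:WY = 4:(-1) ⇒ W = (0, 4/3)
line WF meets SP at H = (4/9, 0)
F = W + t·(H−W) with t = 3/4, so WF:FH = 3/4:1/4

WF:FH = 3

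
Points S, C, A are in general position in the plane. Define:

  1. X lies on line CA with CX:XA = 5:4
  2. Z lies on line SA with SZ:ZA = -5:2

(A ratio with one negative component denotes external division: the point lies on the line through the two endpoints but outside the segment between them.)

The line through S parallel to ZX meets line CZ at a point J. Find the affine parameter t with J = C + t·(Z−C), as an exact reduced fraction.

t = 3

Work in coordinates with S = (0, 0), C = (1, 0), A = (0, 1).
1. X lies on line CA with CX:XA = 5:4 ⇒ X = (4/9, 5/9)
2. Z lies on line SA with SZ:ZA = -5:2 ⇒ Z = (0, 5/3)
through S parallel to ZX: direction (4/9, -10/9); meets CZ at J = (-2, 5)
J = C + t·(Z−C) with t = 3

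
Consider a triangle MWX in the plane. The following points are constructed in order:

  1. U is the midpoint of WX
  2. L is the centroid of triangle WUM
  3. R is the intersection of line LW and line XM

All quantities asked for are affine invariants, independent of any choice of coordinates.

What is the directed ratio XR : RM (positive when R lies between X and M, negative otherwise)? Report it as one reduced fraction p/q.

XR:RM = 2

Assign M = (0, 0), W = (1, 0), X = (0, 1) — the answer is frame-independent, so this choice is without loss of generality.
1. U is the midpoint of WX ⇒ U = (1/2, 1/2)
2. L is the centroid of triangle WUM ⇒ L = (1/2, 1/6)
3. R is the intersection of line LW and line XM ⇒ R = (0, 1/3)
R = X + t·(M−X) with t = 2/3, so XR:RM = t:(1−t) = 2/3:1/3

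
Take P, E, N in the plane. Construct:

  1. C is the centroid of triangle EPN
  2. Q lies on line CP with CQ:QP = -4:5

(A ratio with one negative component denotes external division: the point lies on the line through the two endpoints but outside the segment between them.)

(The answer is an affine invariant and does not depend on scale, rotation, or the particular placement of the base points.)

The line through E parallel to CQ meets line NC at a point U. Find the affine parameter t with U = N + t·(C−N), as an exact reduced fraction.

t = 2

Choose coordinates P = (0, 0), E = (1, 0), N = (0, 1).
1. C is the centroid of triangle EPN ⇒ C = (1/3, 1/3)
2. Q lies on line CP with CQ:QP = -4:5 ⇒ Q = (5/3, 5/3)
through E parallel to CQ: direction (4/3, 4/3); meets NC at U = (2/3, -1/3)
U = N + t·(C−N) with t = 2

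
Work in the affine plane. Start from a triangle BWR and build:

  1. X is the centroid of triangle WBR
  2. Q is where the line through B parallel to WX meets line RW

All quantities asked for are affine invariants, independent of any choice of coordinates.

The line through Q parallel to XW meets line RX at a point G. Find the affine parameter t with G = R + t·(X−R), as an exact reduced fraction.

Set B = (0, 0), W = (1, 0), R = (0, 1); any affine frame gives the same invariant.
1. X is the centroid of triangle WBR ⇒ X = (1/3, 1/3)
2. Q is where the line through B parallel to WX meets line RW ⇒ Q = (2, -1)
through Q parallel to XW: direction (2/3, -1/3); meets RX at G = (2/3, -1/3)
G = R + t·(X−R) with t = 2

t = 2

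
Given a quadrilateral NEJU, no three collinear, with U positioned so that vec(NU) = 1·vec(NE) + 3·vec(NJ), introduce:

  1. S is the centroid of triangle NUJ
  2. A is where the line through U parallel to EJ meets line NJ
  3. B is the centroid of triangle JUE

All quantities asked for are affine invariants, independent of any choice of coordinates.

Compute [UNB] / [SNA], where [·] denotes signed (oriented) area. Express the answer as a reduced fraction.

Choose coordinates N = (0, 0), E = (1, 0), J = (0, 1), U = (1, 3).
1. S is the centroid of triangle NUJ ⇒ S = (1/3, 4/3)
2. A is where the line through U parallel to EJ meets line NJ ⇒ A = (0, 4)
3. B is the centroid of triangle JUE ⇒ B = (2/3, 4/3)
2·[UNB] = 2/3, 2·[SNA] = -4/3
[UNB]:[SNA] = 2/3:-4/3 = -1/2

[UNB]:[SNA] = -1/2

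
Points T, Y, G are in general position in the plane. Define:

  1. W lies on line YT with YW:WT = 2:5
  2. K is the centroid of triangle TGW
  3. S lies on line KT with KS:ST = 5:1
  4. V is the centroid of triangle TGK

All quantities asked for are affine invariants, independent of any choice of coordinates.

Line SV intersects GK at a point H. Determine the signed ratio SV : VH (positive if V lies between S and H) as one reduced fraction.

SV:VH = 3/2

Assign T = (0, 0), Y = (1, 0), G = (0, 1) — the answer is frame-independent, so this choice is without loss of generality.
1. W lies on line YT with YW:WT = 2:5 ⇒ W = (5/7, 0)
2. K is the centroid of triangle TGW ⇒ K = (5/21, 1/3)
3. S lies on line KT with KS:ST = 5:1 ⇒ S = (5/126, 1/18)
4. V is the centroid of triangle TGK ⇒ V = (5/63, 4/9)
line SV meets GK at H = (20/189, 19/27)
V = S + t·(H−S) with t = 3/5, so SV:VH = 3/5:2/5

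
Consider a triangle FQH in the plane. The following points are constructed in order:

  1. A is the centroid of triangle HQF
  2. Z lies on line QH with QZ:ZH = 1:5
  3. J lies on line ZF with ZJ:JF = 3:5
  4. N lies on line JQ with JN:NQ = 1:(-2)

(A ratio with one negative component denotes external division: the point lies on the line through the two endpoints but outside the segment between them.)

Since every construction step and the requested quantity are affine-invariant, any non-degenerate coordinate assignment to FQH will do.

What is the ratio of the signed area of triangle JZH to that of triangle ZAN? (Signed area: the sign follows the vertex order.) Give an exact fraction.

Work in coordinates with F = (0, 0), Q = (1, 0), H = (0, 1).
1. A is the centroid of triangle HQF ⇒ A = (1/3, 1/3)
2. Z lies on line QH with QZ:ZH = 1:5 ⇒ Z = (5/6, 1/6)
3. J lies on line ZF with ZJ:JF = 3:5 ⇒ J = (25/48, 5/48)
4. N lies on line JQ with JN:NQ = 1:(-2) ⇒ N = (1/24, 5/24)
2·[JZH] = 5/16, 2·[ZAN] = 1/9
[JZH]:[ZAN] = 5/16:1/9 = 45/16

[JZH]:[ZAN] = 45/16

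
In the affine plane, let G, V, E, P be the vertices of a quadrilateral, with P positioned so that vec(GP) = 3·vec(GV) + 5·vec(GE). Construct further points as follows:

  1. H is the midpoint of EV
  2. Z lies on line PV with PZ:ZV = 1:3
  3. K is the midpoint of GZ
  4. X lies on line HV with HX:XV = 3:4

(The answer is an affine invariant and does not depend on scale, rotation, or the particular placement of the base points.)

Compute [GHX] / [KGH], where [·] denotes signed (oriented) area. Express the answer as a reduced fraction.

Assign G = (0, 0), V = (1, 0), E = (0, 1), P = (3, 5) — the answer is frame-independent, so this choice is without loss of generality.
1. H is the midpoint of EV ⇒ H = (1/2, 1/2)
2. Z lies on line PV with PZ:ZV = 1:3 ⇒ Z = (5/2, 15/4)
3. K is the midpoint of GZ ⇒ K = (5/4, 15/8)
4. X lies on line HV with HX:XV = 3:4 ⇒ X = (5/7, 2/7)
2·[GHX] = -3/14, 2·[KGH] = 5/16
[GHX]:[KGH] = -3/14:5/16 = -24/35

[GHX]:[KGH] = -24/35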